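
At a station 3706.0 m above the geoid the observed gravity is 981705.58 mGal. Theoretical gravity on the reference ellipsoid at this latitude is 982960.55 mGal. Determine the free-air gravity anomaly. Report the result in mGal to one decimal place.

-111.3

Free-air correction = 0.3086 × 3706.0 = 1143.67 mGal
Free-air anomaly = 981705.58 − 982960.55 + (1143.67) = -111.30 mGal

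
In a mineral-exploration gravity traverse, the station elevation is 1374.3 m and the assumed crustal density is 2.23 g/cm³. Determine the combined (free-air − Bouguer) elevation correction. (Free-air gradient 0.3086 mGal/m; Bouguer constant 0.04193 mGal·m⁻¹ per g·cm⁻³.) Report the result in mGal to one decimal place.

295.6

Combined gradient = 0.3086 − 0.04193 × 2.23 = 0.2150961 mGal/m
Combined elevation correction = 0.2150961 × 1374.3 = 295.6 mGal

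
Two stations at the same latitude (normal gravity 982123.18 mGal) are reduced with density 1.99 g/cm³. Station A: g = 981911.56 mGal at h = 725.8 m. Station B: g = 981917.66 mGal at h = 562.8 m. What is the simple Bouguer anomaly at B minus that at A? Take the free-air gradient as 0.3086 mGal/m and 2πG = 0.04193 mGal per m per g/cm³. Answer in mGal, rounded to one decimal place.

-30.6

Δg_SB(A) = 981911.56 − 982123.18 + 0.3086×725.8 − 0.04193×1.99×725.8 = -48.20 mGal
Δg_SB(B) = 981917.66 − 982123.18 + 0.3086×562.8 − 0.04193×1.99×562.8 = -78.80 mGal
Difference = -78.80 − (-48.20) = -30.60 mGal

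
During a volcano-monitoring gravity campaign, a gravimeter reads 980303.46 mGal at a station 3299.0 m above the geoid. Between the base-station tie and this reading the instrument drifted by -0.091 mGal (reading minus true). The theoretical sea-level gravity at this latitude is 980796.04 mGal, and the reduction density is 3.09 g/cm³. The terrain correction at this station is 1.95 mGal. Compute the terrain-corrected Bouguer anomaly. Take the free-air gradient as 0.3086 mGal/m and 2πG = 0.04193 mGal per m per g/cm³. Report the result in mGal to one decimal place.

100.1

Drift-corrected reading = 980303.46 − (-0.091) = 980303.551 mGal
Free-air correction = 0.3086 × 3299.0 = 1018.07 mGal
Free-air anomaly = 980303.551 − 980796.04 + (1018.07) = 525.581 mGal
Bouguer slab correction = 0.04193 × 3.09 × 3299.0 = 427.43 mGal
Simple Bouguer anomaly = 525.581 − (427.43) = 98.151 mGal
Complete Bouguer anomaly = 98.151 + 1.95 = 100.101 mGal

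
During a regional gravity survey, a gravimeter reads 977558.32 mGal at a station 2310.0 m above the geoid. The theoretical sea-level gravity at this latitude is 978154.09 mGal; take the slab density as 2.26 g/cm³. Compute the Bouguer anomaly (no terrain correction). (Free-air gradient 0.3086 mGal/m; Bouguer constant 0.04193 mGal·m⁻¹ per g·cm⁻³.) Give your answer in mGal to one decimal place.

Free-air correction = 0.3086 × 2310.0 = 712.87 mGal
Free-air anomaly = 977558.32 − 978154.09 + (712.87) = 117.10 mGal
Bouguer slab correction = 0.04193 × 2.26 × 2310.0 = 218.90 mGal
Simple Bouguer anomaly = 117.10 − (218.90) = -101.80 mGal

-101.8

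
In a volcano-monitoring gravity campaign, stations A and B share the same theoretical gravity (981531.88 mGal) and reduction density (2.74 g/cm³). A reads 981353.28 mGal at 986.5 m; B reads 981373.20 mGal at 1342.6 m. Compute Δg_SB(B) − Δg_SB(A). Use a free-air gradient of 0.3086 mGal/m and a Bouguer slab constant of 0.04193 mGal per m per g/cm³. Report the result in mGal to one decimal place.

88.9

Δg_SB(A) = 981353.28 − 981531.88 + 0.3086×986.5 − 0.04193×2.74×986.5 = 12.50 mGal
Δg_SB(B) = 981373.20 − 981531.88 + 0.3086×1342.6 − 0.04193×2.74×1342.6 = 101.40 mGal
Difference = 101.40 − (12.50) = 88.90 mGal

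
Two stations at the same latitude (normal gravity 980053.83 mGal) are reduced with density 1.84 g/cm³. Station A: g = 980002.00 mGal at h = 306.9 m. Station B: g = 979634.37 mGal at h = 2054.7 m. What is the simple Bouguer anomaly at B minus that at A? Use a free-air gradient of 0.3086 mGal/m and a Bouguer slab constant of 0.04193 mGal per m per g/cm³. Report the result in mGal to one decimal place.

Δg_SB(A) = 980002.00 − 980053.83 + 0.3086×306.9 − 0.04193×1.84×306.9 = 19.20 mGal
Δg_SB(B) = 979634.37 − 980053.83 + 0.3086×2054.7 − 0.04193×1.84×2054.7 = 56.10 mGal
Difference = 56.10 − (19.20) = 36.90 mGal

36.9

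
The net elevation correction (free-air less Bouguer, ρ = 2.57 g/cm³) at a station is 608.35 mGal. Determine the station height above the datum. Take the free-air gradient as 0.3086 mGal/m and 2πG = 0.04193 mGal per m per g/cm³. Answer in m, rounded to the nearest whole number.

Combined gradient = 0.3086 − 0.04193 × 2.57 = 0.2008399 mGal/m
h = 608.35 / 0.2008399 = 3029.03 m

3029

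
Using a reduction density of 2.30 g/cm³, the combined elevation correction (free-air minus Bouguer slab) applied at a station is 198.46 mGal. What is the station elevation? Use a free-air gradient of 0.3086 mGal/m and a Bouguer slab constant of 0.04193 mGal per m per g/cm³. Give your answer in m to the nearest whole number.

935

Combined gradient = 0.3086 − 0.04193 × 2.30 = 0.2121610 mGal/m
h = 198.46 / 0.2121610 = 935.42 m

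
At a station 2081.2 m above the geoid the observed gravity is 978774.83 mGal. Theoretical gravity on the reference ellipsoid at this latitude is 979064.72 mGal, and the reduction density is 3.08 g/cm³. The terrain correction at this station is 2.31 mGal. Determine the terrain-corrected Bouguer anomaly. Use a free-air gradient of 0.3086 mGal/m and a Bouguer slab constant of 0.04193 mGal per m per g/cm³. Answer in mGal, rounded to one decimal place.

Free-air correction = 0.3086 × 2081.2 = 642.26 mGal
Free-air anomaly = 978774.83 − 979064.72 + (642.26) = 352.37 mGal
Bouguer slab correction = 0.04193 × 3.08 × 2081.2 = 268.78 mGal
Simple Bouguer anomaly = 352.37 − (268.78) = 83.59 mGal
Complete Bouguer anomaly = 83.59 + 2.31 = 85.90 mGal

85.9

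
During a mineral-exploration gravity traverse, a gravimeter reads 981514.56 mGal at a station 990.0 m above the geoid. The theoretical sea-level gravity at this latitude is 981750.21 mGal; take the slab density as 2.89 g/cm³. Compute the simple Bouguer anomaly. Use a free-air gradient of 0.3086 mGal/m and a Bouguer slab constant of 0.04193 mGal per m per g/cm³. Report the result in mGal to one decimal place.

-50.1

Free-air correction = 0.3086 × 990.0 = 305.51 mGal
Free-air anomaly = 981514.56 − 981750.21 + (305.51) = 69.86 mGal
Bouguer slab correction = 0.04193 × 2.89 × 990.0 = 119.97 mGal
Simple Bouguer anomaly = 69.86 − (119.97) = -50.11 mGal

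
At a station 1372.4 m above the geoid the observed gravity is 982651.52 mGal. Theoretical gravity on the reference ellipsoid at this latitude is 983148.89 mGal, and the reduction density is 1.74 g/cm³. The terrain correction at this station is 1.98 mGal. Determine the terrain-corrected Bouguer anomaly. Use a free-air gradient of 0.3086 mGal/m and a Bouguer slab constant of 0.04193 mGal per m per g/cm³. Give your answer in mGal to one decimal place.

Free-air correction = 0.3086 × 1372.4 = 423.52 mGal
Free-air anomaly = 982651.52 − 983148.89 + (423.52) = -73.85 mGal
Bouguer slab correction = 0.04193 × 1.74 × 1372.4 = 100.13 mGal
Simple Bouguer anomaly = -73.85 − (100.13) = -173.98 mGal
Complete Bouguer anomaly = -173.98 + 1.98 = -172.00 mGal

-172.0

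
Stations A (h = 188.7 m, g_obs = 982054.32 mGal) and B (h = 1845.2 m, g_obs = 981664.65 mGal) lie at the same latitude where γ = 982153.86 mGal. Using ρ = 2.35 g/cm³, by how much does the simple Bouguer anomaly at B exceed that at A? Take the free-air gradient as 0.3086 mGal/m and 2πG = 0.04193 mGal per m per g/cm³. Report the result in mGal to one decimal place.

-41.7

Δg_SB(A) = 982054.32 − 982153.86 + 0.3086×188.7 − 0.04193×2.35×188.7 = -59.90 mGal
Δg_SB(B) = 981664.65 − 982153.86 + 0.3086×1845.2 − 0.04193×2.35×1845.2 = -101.60 mGal
Difference = -101.60 − (-59.90) = -41.70 mGal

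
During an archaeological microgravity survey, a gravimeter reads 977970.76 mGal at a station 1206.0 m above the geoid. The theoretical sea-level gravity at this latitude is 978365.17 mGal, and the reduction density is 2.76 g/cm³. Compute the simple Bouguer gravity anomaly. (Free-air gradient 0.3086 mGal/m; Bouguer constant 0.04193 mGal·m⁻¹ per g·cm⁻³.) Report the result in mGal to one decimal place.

Free-air correction = 0.3086 × 1206.0 = 372.17 mGal
Free-air anomaly = 977970.76 − 978365.17 + (372.17) = -22.24 mGal
Bouguer slab correction = 0.04193 × 2.76 × 1206.0 = 139.57 mGal
Simple Bouguer anomaly = -22.24 − (139.57) = -161.81 mGal

-161.8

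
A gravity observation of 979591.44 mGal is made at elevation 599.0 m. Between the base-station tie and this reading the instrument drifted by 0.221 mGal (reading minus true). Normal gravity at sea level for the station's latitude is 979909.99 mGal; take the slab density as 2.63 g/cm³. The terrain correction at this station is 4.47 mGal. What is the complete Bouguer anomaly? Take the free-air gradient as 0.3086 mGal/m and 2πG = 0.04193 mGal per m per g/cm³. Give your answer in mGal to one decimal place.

-195.5

Drift-corrected reading = 979591.44 − (0.221) = 979591.219 mGal
Free-air correction = 0.3086 × 599.0 = 184.85 mGal
Free-air anomaly = 979591.219 − 979909.99 + (184.85) = -133.921 mGal
Bouguer slab correction = 0.04193 × 2.63 × 599.0 = 66.06 mGal
Simple Bouguer anomaly = -133.921 − (66.06) = -199.981 mGal
Complete Bouguer anomaly = -199.981 + 4.47 = -195.511 mGal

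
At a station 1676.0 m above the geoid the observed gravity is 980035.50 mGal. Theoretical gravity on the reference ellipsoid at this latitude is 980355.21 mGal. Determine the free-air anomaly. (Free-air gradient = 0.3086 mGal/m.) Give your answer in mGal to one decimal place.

Free-air correction = 0.3086 × 1676.0 = 517.21 mGal
Free-air anomaly = 980035.50 − 980355.21 + (517.21) = 197.50 mGal

197.5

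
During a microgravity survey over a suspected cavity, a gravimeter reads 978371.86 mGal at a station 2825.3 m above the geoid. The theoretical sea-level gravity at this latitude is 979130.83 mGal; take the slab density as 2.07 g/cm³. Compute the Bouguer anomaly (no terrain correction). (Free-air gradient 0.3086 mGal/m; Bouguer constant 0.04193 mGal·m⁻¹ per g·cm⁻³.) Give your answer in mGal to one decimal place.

-132.3

Free-air correction = 0.3086 × 2825.3 = 871.89 mGal
Free-air anomaly = 978371.86 − 979130.83 + (871.89) = 112.92 mGal
Bouguer slab correction = 0.04193 × 2.07 × 2825.3 = 245.22 mGal
Simple Bouguer anomaly = 112.92 − (245.22) = -132.30 mGal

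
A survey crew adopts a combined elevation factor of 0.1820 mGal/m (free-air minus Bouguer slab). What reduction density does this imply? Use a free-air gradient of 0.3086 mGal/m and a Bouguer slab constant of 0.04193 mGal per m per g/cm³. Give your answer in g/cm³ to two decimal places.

3.02

0.1820 = 0.3086 − 0.04193 × ρ
ρ = (0.3086 − 0.1820) / 0.04193 = 3.02 g/cm³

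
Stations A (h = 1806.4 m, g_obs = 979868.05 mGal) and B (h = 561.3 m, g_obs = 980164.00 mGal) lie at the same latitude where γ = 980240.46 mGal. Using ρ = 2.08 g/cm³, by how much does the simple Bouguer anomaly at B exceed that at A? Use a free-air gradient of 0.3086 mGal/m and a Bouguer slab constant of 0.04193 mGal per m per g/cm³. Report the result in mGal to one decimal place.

Δg_SB(A) = 979868.05 − 980240.46 + 0.3086×1806.4 − 0.04193×2.08×1806.4 = 27.50 mGal
Δg_SB(B) = 980164.00 − 980240.46 + 0.3086×561.3 − 0.04193×2.08×561.3 = 47.80 mGal
Difference = 47.80 − (27.50) = 20.30 mGal

20.3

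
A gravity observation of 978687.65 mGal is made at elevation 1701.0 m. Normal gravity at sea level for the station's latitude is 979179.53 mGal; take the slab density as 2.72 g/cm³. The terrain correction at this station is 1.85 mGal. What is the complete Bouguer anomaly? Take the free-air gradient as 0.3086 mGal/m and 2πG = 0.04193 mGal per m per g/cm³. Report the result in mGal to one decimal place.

Free-air correction = 0.3086 × 1701.0 = 524.93 mGal
Free-air anomaly = 978687.65 − 979179.53 + (524.93) = 33.05 mGal
Bouguer slab correction = 0.04193 × 2.72 × 1701.0 = 194.00 mGal
Simple Bouguer anomaly = 33.05 − (194.00) = -160.95 mGal
Complete Bouguer anomaly = -160.95 + 1.85 = -159.10 mGal

-159.1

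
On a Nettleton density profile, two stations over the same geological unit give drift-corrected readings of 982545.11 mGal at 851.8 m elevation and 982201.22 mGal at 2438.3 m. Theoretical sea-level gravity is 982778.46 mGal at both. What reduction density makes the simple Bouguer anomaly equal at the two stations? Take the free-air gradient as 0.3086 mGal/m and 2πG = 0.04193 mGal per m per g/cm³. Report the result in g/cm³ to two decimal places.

2.19

Δg_obs = 982201.22 − 982545.11 = -343.89 mGal over Δh = 2438.3 − 851.8 = 1586.5 m
Equal Bouguer anomalies ⇒ Δg_obs + (0.3086 − 0.04193ρ)·Δh = 0
0.3086 − 0.04193ρ = −Δg_obs/Δh = 0.21676
ρ = (0.3086 − 0.21676) / 0.04193 = 2.19 g/cm³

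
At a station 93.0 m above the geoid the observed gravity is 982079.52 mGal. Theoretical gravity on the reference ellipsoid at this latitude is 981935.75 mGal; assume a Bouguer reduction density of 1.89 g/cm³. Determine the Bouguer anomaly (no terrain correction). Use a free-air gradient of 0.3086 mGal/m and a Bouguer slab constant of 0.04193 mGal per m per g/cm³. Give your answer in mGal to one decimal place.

Free-air correction = 0.3086 × 93.0 = 28.70 mGal
Free-air anomaly = 982079.52 − 981935.75 + (28.70) = 172.47 mGal
Bouguer slab correction = 0.04193 × 1.89 × 93.0 = 7.37 mGal
Simple Bouguer anomaly = 172.47 − (7.37) = 165.10 mGal

165.1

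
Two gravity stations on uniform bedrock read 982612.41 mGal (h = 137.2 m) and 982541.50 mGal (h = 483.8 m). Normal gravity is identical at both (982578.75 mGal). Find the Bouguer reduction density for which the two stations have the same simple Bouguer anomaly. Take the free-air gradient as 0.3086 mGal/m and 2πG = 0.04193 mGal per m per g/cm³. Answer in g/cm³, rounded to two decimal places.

2.48

Δg_obs = 982541.50 − 982612.41 = -70.91 mGal over Δh = 483.8 − 137.2 = 346.6 m
Equal Bouguer anomalies ⇒ Δg_obs + (0.3086 − 0.04193ρ)·Δh = 0
0.3086 − 0.04193ρ = −Δg_obs/Δh = 0.20459
ρ = (0.3086 − 0.20459) / 0.04193 = 2.48 g/cm³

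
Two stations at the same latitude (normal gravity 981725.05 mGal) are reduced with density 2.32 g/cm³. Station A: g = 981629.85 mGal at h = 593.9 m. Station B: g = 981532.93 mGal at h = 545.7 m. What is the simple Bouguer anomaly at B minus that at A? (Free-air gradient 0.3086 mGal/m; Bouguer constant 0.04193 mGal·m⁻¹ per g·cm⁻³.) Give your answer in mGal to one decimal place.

-107.1

Δg_SB(A) = 981629.85 − 981725.05 + 0.3086×593.9 − 0.04193×2.32×593.9 = 30.30 mGal
Δg_SB(B) = 981532.93 − 981725.05 + 0.3086×545.7 − 0.04193×2.32×545.7 = -76.80 mGal
Difference = -76.80 − (30.30) = -107.10 mGal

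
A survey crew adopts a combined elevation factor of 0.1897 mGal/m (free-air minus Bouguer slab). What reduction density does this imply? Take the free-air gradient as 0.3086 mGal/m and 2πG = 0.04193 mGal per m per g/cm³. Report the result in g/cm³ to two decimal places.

0.1897 = 0.3086 − 0.04193 × ρ
ρ = (0.3086 − 0.1897) / 0.04193 = 2.84 g/cm³

2.84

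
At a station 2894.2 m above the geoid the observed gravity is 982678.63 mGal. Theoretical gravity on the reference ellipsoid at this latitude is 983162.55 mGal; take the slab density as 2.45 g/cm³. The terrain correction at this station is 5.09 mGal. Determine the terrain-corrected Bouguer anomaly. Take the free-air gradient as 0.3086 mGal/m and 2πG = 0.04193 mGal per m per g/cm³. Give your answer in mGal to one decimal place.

117.0

Free-air correction = 0.3086 × 2894.2 = 893.15 mGal
Free-air anomaly = 982678.63 − 983162.55 + (893.15) = 409.23 mGal
Bouguer slab correction = 0.04193 × 2.45 × 2894.2 = 297.32 mGal
Simple Bouguer anomaly = 409.23 − (297.32) = 111.91 mGal
Complete Bouguer anomaly = 111.91 + 5.09 = 117.00 mGal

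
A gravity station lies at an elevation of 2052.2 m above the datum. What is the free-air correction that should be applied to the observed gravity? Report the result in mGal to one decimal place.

Free-air correction = 0.3086 × 2052.2 = 633.3 mGal

633.3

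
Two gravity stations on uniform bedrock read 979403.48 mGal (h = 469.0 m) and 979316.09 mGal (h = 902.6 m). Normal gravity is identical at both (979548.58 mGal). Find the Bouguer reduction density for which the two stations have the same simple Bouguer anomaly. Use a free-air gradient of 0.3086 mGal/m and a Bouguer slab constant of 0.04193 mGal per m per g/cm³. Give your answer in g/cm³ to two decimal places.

Δg_obs = 979316.09 − 979403.48 = -87.39 mGal over Δh = 902.6 − 469.0 = 433.6 m
Equal Bouguer anomalies ⇒ Δg_obs + (0.3086 − 0.04193ρ)·Δh = 0
0.3086 − 0.04193ρ = −Δg_obs/Δh = 0.20155
ρ = (0.3086 − 0.20155) / 0.04193 = 2.55 g/cm³

2.55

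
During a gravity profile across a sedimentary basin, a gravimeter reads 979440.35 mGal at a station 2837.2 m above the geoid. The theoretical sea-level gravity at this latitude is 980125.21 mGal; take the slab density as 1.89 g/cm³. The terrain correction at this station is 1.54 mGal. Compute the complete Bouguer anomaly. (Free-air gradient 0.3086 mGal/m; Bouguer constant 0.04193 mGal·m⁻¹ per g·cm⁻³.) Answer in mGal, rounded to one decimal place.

Free-air correction = 0.3086 × 2837.2 = 875.56 mGal
Free-air anomaly = 979440.35 − 980125.21 + (875.56) = 190.70 mGal
Bouguer slab correction = 0.04193 × 1.89 × 2837.2 = 224.84 mGal
Simple Bouguer anomaly = 190.70 − (224.84) = -34.14 mGal
Complete Bouguer anomaly = -34.14 + 1.54 = -32.60 mGal

-32.6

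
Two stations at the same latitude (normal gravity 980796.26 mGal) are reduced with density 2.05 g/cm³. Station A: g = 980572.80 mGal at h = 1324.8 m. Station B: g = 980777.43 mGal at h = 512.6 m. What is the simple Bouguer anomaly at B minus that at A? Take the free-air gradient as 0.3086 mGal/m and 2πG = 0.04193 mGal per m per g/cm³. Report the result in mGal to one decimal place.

Δg_SB(A) = 980572.80 − 980796.26 + 0.3086×1324.8 − 0.04193×2.05×1324.8 = 71.50 mGal
Δg_SB(B) = 980777.43 − 980796.26 + 0.3086×512.6 − 0.04193×2.05×512.6 = 95.30 mGal
Difference = 95.30 − (71.50) = 23.80 mGal

23.8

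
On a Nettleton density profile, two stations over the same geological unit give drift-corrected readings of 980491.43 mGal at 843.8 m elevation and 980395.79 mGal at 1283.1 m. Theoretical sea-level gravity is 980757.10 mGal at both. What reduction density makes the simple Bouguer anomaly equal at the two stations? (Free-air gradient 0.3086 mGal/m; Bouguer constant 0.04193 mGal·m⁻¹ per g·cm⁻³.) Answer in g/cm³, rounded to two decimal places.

Δg_obs = 980395.79 − 980491.43 = -95.64 mGal over Δh = 1283.1 − 843.8 = 439.3 m
Equal Bouguer anomalies ⇒ Δg_obs + (0.3086 − 0.04193ρ)·Δh = 0
0.3086 − 0.04193ρ = −Δg_obs/Δh = 0.21771
ρ = (0.3086 − 0.21771) / 0.04193 = 2.17 g/cm³

2.17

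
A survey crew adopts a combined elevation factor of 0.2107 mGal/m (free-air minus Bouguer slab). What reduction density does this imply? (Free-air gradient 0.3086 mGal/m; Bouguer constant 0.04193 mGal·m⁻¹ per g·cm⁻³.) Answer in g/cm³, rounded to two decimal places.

2.33

0.2107 = 0.3086 − 0.04193 × ρ
ρ = (0.3086 − 0.2107) / 0.04193 = 2.33 g/cm³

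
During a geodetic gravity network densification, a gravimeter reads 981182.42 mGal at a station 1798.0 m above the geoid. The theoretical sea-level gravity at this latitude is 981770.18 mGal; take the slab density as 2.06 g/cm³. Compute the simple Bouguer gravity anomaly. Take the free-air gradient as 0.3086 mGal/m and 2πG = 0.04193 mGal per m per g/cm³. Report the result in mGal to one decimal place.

-188.2

Free-air correction = 0.3086 × 1798.0 = 554.86 mGal
Free-air anomaly = 981182.42 − 981770.18 + (554.86) = -32.90 mGal
Bouguer slab correction = 0.04193 × 2.06 × 1798.0 = 155.30 mGal
Simple Bouguer anomaly = -32.90 − (155.30) = -188.20 mGal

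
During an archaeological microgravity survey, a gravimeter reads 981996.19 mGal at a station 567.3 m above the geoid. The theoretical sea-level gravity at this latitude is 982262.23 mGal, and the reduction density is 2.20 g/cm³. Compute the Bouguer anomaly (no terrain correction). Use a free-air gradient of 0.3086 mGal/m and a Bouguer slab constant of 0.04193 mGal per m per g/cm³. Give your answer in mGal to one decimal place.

-143.3

Free-air correction = 0.3086 × 567.3 = 175.07 mGal
Free-air anomaly = 981996.19 − 982262.23 + (175.07) = -90.97 mGal
Bouguer slab correction = 0.04193 × 2.20 × 567.3 = 52.33 mGal
Simple Bouguer anomaly = -90.97 − (52.33) = -143.30 mGal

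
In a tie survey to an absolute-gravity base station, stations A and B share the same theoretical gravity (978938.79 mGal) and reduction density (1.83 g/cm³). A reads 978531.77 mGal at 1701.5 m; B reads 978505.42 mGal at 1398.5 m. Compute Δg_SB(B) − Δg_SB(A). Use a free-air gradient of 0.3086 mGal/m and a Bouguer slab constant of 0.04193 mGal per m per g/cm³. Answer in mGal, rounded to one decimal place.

-96.6

Δg_SB(A) = 978531.77 − 978938.79 + 0.3086×1701.5 − 0.04193×1.83×1701.5 = -12.50 mGal
Δg_SB(B) = 978505.42 − 978938.79 + 0.3086×1398.5 − 0.04193×1.83×1398.5 = -109.10 mGal
Difference = -109.10 − (-12.50) = -96.60 mGal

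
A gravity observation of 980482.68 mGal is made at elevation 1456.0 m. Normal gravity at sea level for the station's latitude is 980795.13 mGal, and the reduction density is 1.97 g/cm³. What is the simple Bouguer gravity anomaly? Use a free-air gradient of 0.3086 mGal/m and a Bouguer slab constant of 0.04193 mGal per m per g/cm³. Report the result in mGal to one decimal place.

16.6

Free-air correction = 0.3086 × 1456.0 = 449.32 mGal
Free-air anomaly = 980482.68 − 980795.13 + (449.32) = 136.87 mGal
Bouguer slab correction = 0.04193 × 1.97 × 1456.0 = 120.27 mGal
Simple Bouguer anomaly = 136.87 − (120.27) = 16.60 mGal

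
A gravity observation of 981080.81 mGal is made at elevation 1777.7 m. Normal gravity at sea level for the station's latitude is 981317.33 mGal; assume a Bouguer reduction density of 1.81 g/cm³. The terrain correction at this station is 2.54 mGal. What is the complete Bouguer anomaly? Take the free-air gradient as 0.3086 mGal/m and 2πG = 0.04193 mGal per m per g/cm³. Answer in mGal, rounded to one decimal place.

179.7

Free-air correction = 0.3086 × 1777.7 = 548.60 mGal
Free-air anomaly = 981080.81 − 981317.33 + (548.60) = 312.08 mGal
Bouguer slab correction = 0.04193 × 1.81 × 1777.7 = 134.92 mGal
Simple Bouguer anomaly = 312.08 − (134.92) = 177.16 mGal
Complete Bouguer anomaly = 177.16 + 2.54 = 179.70 mGal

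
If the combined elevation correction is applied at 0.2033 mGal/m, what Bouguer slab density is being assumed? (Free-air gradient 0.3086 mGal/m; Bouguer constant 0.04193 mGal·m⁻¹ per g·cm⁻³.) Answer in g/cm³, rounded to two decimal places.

0.2033 = 0.3086 − 0.04193 × ρ
ρ = (0.3086 − 0.2033) / 0.04193 = 2.51 g/cm³

2.51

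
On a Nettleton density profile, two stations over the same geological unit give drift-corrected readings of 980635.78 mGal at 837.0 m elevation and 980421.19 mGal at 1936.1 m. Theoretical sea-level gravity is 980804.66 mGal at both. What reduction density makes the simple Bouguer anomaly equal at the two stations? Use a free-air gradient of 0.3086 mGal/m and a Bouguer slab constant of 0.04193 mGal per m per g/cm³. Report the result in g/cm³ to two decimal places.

Δg_obs = 980421.19 − 980635.78 = -214.59 mGal over Δh = 1936.1 − 837.0 = 1099.1 m
Equal Bouguer anomalies ⇒ Δg_obs + (0.3086 − 0.04193ρ)·Δh = 0
0.3086 − 0.04193ρ = −Δg_obs/Δh = 0.19524
ρ = (0.3086 − 0.19524) / 0.04193 = 2.70 g/cm³

2.70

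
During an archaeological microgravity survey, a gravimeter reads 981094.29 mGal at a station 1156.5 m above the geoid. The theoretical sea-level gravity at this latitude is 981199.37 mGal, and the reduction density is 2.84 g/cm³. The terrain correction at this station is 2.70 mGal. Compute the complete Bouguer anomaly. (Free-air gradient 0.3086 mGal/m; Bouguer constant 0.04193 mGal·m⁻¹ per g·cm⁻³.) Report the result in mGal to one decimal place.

Free-air correction = 0.3086 × 1156.5 = 356.90 mGal
Free-air anomaly = 981094.29 − 981199.37 + (356.90) = 251.82 mGal
Bouguer slab correction = 0.04193 × 2.84 × 1156.5 = 137.72 mGal
Simple Bouguer anomaly = 251.82 − (137.72) = 114.10 mGal
Complete Bouguer anomaly = 114.10 + 2.70 = 116.80 mGal

116.8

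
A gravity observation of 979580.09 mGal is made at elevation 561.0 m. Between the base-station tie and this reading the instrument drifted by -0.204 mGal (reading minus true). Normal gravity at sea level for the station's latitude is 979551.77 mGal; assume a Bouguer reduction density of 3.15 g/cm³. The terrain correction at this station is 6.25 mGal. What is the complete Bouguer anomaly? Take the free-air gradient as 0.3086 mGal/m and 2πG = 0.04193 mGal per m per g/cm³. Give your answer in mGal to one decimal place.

Drift-corrected reading = 979580.09 − (-0.204) = 979580.294 mGal
Free-air correction = 0.3086 × 561.0 = 173.12 mGal
Free-air anomaly = 979580.294 − 979551.77 + (173.12) = 201.644 mGal
Bouguer slab correction = 0.04193 × 3.15 × 561.0 = 74.10 mGal
Simple Bouguer anomaly = 201.644 − (74.10) = 127.544 mGal
Complete Bouguer anomaly = 127.544 + 6.25 = 133.794 mGal

133.8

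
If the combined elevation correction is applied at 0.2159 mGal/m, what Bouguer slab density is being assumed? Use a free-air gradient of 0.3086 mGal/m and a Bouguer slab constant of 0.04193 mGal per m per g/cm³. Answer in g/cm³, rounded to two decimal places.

2.21

0.2159 = 0.3086 − 0.04193 × ρ
ρ = (0.3086 − 0.2159) / 0.04193 = 2.21 g/cm³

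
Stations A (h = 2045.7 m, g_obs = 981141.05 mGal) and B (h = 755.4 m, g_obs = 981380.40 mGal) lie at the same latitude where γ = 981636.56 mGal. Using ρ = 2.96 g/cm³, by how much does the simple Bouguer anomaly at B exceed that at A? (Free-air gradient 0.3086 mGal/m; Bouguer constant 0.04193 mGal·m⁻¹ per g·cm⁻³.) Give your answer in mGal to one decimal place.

Δg_SB(A) = 981141.05 − 981636.56 + 0.3086×2045.7 − 0.04193×2.96×2045.7 = -118.10 mGal
Δg_SB(B) = 981380.40 − 981636.56 + 0.3086×755.4 − 0.04193×2.96×755.4 = -116.80 mGal
Difference = -116.80 − (-118.10) = 1.30 mGal

1.3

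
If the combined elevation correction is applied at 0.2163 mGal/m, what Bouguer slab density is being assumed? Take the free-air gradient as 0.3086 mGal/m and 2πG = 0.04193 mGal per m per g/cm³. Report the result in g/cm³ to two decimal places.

0.2163 = 0.3086 − 0.04193 × ρ
ρ = (0.3086 − 0.2163) / 0.04193 = 2.20 g/cm³

2.20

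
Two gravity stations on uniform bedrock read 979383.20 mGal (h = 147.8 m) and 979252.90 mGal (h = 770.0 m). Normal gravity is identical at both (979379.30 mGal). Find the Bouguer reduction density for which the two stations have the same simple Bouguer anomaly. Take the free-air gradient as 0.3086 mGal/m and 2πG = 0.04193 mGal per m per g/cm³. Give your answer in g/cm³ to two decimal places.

Δg_obs = 979252.90 − 979383.20 = -130.30 mGal over Δh = 770.0 − 147.8 = 622.2 m
Equal Bouguer anomalies ⇒ Δg_obs + (0.3086 − 0.04193ρ)·Δh = 0
0.3086 − 0.04193ρ = −Δg_obs/Δh = 0.20942
ρ = (0.3086 − 0.20942) / 0.04193 = 2.37 g/cm³

2.37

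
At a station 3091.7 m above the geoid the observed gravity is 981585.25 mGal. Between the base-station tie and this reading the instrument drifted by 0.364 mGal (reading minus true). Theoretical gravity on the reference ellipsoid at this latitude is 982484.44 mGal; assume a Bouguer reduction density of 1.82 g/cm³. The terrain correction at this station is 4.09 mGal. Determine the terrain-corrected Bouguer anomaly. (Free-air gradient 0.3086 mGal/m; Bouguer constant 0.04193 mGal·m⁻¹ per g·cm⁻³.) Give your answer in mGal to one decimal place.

Drift-corrected reading = 981585.25 − (0.364) = 981584.886 mGal
Free-air correction = 0.3086 × 3091.7 = 954.10 mGal
Free-air anomaly = 981584.886 − 982484.44 + (954.10) = 54.546 mGal
Bouguer slab correction = 0.04193 × 1.82 × 3091.7 = 235.94 mGal
Simple Bouguer anomaly = 54.546 − (235.94) = -181.394 mGal
Complete Bouguer anomaly = -181.394 + 4.09 = -177.304 mGal

-177.3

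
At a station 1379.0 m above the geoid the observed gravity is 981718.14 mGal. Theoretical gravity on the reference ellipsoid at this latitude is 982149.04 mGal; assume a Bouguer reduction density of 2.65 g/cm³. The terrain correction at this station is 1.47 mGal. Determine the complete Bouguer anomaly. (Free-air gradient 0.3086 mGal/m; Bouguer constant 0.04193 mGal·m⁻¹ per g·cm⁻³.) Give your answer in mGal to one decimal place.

-157.1

Free-air correction = 0.3086 × 1379.0 = 425.56 mGal
Free-air anomaly = 981718.14 − 982149.04 + (425.56) = -5.34 mGal
Bouguer slab correction = 0.04193 × 2.65 × 1379.0 = 153.23 mGal
Simple Bouguer anomaly = -5.34 − (153.23) = -158.57 mGal
Complete Bouguer anomaly = -158.57 + 1.47 = -157.10 mGal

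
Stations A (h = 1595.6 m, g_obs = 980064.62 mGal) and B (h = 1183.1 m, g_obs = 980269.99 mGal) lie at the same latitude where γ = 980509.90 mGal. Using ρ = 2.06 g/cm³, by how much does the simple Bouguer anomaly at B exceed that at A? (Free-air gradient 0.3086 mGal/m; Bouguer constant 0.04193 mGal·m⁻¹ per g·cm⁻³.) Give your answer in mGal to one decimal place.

Δg_SB(A) = 980064.62 − 980509.90 + 0.3086×1595.6 − 0.04193×2.06×1595.6 = -90.70 mGal
Δg_SB(B) = 980269.99 − 980509.90 + 0.3086×1183.1 − 0.04193×2.06×1183.1 = 23.00 mGal
Difference = 23.00 − (-90.70) = 113.70 mGal

113.7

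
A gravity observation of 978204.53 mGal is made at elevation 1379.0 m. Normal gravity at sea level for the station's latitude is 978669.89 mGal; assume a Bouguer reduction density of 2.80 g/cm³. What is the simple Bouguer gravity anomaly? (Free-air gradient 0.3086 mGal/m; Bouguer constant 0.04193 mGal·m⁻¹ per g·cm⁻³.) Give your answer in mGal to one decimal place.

Free-air correction = 0.3086 × 1379.0 = 425.56 mGal
Free-air anomaly = 978204.53 − 978669.89 + (425.56) = -39.80 mGal
Bouguer slab correction = 0.04193 × 2.80 × 1379.0 = 161.90 mGal
Simple Bouguer anomaly = -39.80 − (161.90) = -201.70 mGal

-201.7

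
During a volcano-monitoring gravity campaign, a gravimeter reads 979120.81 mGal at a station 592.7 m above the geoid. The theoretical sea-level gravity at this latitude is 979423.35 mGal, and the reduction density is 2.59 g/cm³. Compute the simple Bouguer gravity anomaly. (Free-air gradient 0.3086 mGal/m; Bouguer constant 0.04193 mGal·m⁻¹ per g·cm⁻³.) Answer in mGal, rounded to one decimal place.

Free-air correction = 0.3086 × 592.7 = 182.91 mGal
Free-air anomaly = 979120.81 − 979423.35 + (182.91) = -119.63 mGal
Bouguer slab correction = 0.04193 × 2.59 × 592.7 = 64.37 mGal
Simple Bouguer anomaly = -119.63 − (64.37) = -184.00 mGal

-184.0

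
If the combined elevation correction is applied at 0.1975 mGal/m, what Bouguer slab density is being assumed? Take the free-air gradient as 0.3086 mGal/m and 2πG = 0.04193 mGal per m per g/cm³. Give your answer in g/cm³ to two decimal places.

2.65

0.1975 = 0.3086 − 0.04193 × ρ
ρ = (0.3086 − 0.1975) / 0.04193 = 2.65 g/cm³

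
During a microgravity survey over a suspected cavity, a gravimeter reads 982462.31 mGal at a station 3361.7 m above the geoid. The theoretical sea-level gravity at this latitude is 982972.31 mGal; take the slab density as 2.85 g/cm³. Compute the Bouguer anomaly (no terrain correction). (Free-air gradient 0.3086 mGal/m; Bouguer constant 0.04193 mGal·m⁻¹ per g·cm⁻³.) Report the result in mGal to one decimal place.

Free-air correction = 0.3086 × 3361.7 = 1037.42 mGal
Free-air anomaly = 982462.31 − 982972.31 + (1037.42) = 527.42 mGal
Bouguer slab correction = 0.04193 × 2.85 × 3361.7 = 401.72 mGal
Simple Bouguer anomaly = 527.42 − (401.72) = 125.70 mGal

125.7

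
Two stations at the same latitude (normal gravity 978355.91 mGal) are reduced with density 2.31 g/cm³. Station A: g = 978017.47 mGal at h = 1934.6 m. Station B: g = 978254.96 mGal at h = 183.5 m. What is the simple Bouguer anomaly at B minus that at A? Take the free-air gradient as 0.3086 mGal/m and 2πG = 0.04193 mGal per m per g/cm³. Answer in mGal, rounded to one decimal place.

-133.3

Δg_SB(A) = 978017.47 − 978355.91 + 0.3086×1934.6 − 0.04193×2.31×1934.6 = 71.20 mGal
Δg_SB(B) = 978254.96 − 978355.91 + 0.3086×183.5 − 0.04193×2.31×183.5 = -62.10 mGal
Difference = -62.10 − (71.20) = -133.30 mGal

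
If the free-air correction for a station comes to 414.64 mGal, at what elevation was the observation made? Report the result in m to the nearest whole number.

h = 414.64 / 0.3086 = 1343.62 m

1344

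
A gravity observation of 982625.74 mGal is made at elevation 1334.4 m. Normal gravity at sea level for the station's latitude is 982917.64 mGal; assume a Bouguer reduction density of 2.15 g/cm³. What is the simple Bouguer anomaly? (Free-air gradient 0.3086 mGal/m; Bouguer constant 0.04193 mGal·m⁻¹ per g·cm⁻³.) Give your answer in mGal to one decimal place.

Free-air correction = 0.3086 × 1334.4 = 411.80 mGal
Free-air anomaly = 982625.74 − 982917.64 + (411.80) = 119.90 mGal
Bouguer slab correction = 0.04193 × 2.15 × 1334.4 = 120.30 mGal
Simple Bouguer anomaly = 119.90 − (120.30) = -0.40 mGal

-0.4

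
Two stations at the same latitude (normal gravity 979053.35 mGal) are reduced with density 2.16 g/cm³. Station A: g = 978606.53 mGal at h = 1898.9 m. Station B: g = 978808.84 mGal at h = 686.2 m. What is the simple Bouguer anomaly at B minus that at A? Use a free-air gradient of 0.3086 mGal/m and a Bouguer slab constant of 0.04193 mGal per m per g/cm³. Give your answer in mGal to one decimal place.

-62.1

Δg_SB(A) = 978606.53 − 979053.35 + 0.3086×1898.9 − 0.04193×2.16×1898.9 = -32.80 mGal
Δg_SB(B) = 978808.84 − 979053.35 + 0.3086×686.2 − 0.04193×2.16×686.2 = -94.90 mGal
Difference = -94.90 − (-32.80) = -62.10 mGal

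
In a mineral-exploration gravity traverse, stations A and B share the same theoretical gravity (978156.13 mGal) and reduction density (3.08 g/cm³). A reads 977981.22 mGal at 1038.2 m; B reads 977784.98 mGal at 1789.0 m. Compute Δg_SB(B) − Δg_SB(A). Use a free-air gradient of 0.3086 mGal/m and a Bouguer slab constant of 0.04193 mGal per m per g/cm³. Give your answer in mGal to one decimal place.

-61.5

Δg_SB(A) = 977981.22 − 978156.13 + 0.3086×1038.2 − 0.04193×3.08×1038.2 = 11.40 mGal
Δg_SB(B) = 977784.98 − 978156.13 + 0.3086×1789.0 − 0.04193×3.08×1789.0 = -50.10 mGal
Difference = -50.10 − (11.40) = -61.50 mGal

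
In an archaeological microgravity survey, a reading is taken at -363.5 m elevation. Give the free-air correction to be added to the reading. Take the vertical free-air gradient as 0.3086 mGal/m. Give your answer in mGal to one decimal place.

Free-air correction = 0.3086 × -363.5 = -112.2 mGal

-112.2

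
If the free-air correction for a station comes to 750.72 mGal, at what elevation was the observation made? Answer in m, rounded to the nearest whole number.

h = 750.72 / 0.3086 = 2432.66 m

2433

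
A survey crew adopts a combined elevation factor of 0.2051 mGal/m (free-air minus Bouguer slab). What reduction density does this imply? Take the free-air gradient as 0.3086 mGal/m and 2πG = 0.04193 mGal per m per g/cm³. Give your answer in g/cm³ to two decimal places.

2.47

0.2051 = 0.3086 − 0.04193 × ρ
ρ = (0.3086 − 0.2051) / 0.04193 = 2.47 g/cm³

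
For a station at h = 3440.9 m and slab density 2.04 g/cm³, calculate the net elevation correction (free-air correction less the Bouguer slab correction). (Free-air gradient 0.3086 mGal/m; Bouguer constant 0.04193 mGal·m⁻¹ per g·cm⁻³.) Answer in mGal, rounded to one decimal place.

Combined gradient = 0.3086 − 0.04193 × 2.04 = 0.2230628 mGal/m
Combined elevation correction = 0.2230628 × 3440.9 = 767.5 mGal

767.5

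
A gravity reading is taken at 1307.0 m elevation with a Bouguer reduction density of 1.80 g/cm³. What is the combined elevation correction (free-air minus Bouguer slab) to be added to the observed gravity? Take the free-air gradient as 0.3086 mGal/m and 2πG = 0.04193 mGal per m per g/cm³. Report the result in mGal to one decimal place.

304.7

Combined gradient = 0.3086 − 0.04193 × 1.80 = 0.2331260 mGal/m
Combined elevation correction = 0.2331260 × 1307.0 = 304.7 mGal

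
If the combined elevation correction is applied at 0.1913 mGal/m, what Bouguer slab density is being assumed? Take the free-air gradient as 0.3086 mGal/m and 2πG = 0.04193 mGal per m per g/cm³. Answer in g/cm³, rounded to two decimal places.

0.1913 = 0.3086 − 0.04193 × ρ
ρ = (0.3086 − 0.1913) / 0.04193 = 2.80 g/cm³

2.80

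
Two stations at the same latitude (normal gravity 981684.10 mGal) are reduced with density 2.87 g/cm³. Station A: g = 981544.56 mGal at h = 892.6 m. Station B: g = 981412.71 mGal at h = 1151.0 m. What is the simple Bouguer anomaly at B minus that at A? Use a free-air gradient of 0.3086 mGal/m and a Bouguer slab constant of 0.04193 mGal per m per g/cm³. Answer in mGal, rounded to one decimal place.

Δg_SB(A) = 981544.56 − 981684.10 + 0.3086×892.6 − 0.04193×2.87×892.6 = 28.50 mGal
Δg_SB(B) = 981412.71 − 981684.10 + 0.3086×1151.0 − 0.04193×2.87×1151.0 = -54.70 mGal
Difference = -54.70 − (28.50) = -83.20 mGal

-83.2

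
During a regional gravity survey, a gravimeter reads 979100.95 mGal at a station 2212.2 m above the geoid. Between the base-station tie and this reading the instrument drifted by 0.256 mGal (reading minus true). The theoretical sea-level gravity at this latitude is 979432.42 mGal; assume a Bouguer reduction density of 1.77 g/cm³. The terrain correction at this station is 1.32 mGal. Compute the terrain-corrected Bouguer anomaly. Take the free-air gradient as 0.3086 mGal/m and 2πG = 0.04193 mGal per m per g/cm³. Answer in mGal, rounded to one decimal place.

Drift-corrected reading = 979100.95 − (0.256) = 979100.694 mGal
Free-air correction = 0.3086 × 2212.2 = 682.68 mGal
Free-air anomaly = 979100.694 − 979432.42 + (682.68) = 350.954 mGal
Bouguer slab correction = 0.04193 × 1.77 × 2212.2 = 164.18 mGal
Simple Bouguer anomaly = 350.954 − (164.18) = 186.774 mGal
Complete Bouguer anomaly = 186.774 + 1.32 = 188.094 mGal

188.1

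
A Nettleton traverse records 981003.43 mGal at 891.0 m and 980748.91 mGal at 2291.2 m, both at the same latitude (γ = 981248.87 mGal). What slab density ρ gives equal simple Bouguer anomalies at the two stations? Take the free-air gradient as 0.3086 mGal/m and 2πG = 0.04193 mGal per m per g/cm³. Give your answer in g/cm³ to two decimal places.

3.02

Δg_obs = 980748.91 − 981003.43 = -254.52 mGal over Δh = 2291.2 − 891.0 = 1400.2 m
Equal Bouguer anomalies ⇒ Δg_obs + (0.3086 − 0.04193ρ)·Δh = 0
0.3086 − 0.04193ρ = −Δg_obs/Δh = 0.18177
ρ = (0.3086 − 0.18177) / 0.04193 = 3.02 g/cm³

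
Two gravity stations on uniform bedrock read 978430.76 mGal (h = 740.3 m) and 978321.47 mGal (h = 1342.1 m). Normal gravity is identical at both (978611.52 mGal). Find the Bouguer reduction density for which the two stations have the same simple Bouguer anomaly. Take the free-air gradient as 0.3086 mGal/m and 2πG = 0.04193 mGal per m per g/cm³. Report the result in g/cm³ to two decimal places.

Δg_obs = 978321.47 − 978430.76 = -109.29 mGal over Δh = 1342.1 − 740.3 = 601.8 m
Equal Bouguer anomalies ⇒ Δg_obs + (0.3086 − 0.04193ρ)·Δh = 0
0.3086 − 0.04193ρ = −Δg_obs/Δh = 0.18161
ρ = (0.3086 − 0.18161) / 0.04193 = 3.03 g/cm³

3.03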